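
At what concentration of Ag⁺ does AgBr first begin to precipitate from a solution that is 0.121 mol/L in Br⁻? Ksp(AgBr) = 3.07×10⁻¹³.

2.54×10⁻¹² M

Precipitation of each salt begins when its ion product equals Ksp.
AgBr(s) ⇌ Ag⁺(aq) + Br⁻(aq)
Ksp = [Ag⁺][Br⁻] = [Ag⁺](0.121)
[Ag⁺] = 3.07×10⁻¹³ / (0.121) = 2.54×10⁻¹²
[Ag⁺] = 2.54×10⁻¹² mol/L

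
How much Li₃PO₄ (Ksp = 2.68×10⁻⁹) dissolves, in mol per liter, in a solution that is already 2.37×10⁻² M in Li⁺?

Li₃PO₄(s) ⇌ 3 Li⁺(aq) + PO₄³⁻(aq)
Let s be the solubility of Li₃PO₄ here. The common ion gives [Li⁺] ≈ 2.37×10⁻² M, and [PO₄³⁻] = s.
Ksp = [Li⁺]^3[PO₄³⁻] = (2.37×10⁻²)^3s
s = 2.68×10⁻⁹ / (2.37×10⁻²)^3 = 2.01×10⁻⁴
s = 2.01×10⁻⁴ M

2.01×10⁻⁴ M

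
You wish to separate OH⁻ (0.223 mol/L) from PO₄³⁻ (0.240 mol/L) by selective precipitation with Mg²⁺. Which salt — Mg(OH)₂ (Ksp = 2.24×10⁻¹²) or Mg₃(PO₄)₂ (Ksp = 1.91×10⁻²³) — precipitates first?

Mg(OH)₂

A salt starts to precipitate once the ion product Q reaches its Ksp.
For Mg(OH)₂: [Mg²⁺] = (Ksp/[OH⁻]^2) = 4.50×10⁻¹¹ mol/L
For Mg₃(PO₄)₂: [Mg²⁺] = (Ksp/[PO₄³⁻]^2)^(1/3) = 6.92×10⁻⁸ mol/L
Since Mg(OH)₂ needs less Mg²⁺ to reach saturation, it precipitates first.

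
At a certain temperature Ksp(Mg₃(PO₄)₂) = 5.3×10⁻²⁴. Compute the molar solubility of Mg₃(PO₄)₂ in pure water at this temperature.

8.7×10⁻⁶ M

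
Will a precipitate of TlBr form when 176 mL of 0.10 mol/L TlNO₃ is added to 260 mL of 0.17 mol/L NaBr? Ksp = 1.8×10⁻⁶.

Total volume after mixing = 176 + 260 = 436 mL.
[Tl⁺] = (0.10)(176)/436 = 4.0×10⁻² mol/L
[Br⁻] = (0.17)(260)/436 = 0.10 mol/L
Q = [Tl⁺][Br⁻] = 4.1×10⁻³
Q = 4.1×10⁻³ > Ksp = 1.8×10⁻⁶, so the solution is supersaturated and TlBr precipitates.

Yes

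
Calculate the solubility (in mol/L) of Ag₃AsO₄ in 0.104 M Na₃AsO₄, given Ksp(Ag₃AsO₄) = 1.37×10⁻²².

3.65×10⁻⁸ M

Ag₃AsO₄(s) ⇌ 3 Ag⁺(aq) + AsO₄³⁻(aq)
AsO₄³⁻ is already present at 0.104 M. If s mol/L of Ag₃AsO₄ dissolves, [Ag⁺] = 3s while [AsO₄³⁻] ≈ 0.104 M.
Ksp = [Ag⁺]^3[AsO₄³⁻] = (3s)^3(0.104)
(3s)^3 = 1.37×10⁻²² / (0.104) = 1.32×10⁻²¹
s = 3.65×10⁻⁸ M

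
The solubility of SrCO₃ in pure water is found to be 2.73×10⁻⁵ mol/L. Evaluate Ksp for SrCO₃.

Ksp = 7.45×10⁻¹⁰

SrCO₃(s) ⇌ Sr²⁺(aq) + CO₃²⁻(aq)
With molar solubility s: [Sr²⁺] = s, [CO₃²⁻] = s.
Ksp = [Sr²⁺][CO₃²⁻] = s · s = s^2
Ksp = (2.73×10⁻⁵)^2 = 7.45×10⁻¹⁰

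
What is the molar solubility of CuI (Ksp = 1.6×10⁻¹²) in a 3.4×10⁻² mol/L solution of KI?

4.7×10⁻¹¹ M

CuI(s) ⇌ Cu⁺(aq) + I⁻(aq)
With I⁻ already at 3.4×10⁻² mol/L and s small, take [I⁻] ≈ 3.4×10⁻² mol/L and [Cu⁺] = s.
Ksp = [Cu⁺][I⁻] = s(3.4×10⁻²)
s = 1.6×10⁻¹² / (3.4×10⁻²) = 4.7×10⁻¹¹
s = 4.7×10⁻¹¹ mol/L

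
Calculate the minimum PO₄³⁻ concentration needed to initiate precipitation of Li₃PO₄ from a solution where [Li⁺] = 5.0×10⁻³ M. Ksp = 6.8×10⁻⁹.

5.4×10⁻² M

A salt starts to precipitate once the ion product Q reaches its Ksp.
Li₃PO₄(s) ⇌ 3 Li⁺(aq) + PO₄³⁻(aq)
Ksp = [Li⁺]^3[PO₄³⁻] = [PO₄³⁻](5.0×10⁻³)^3
[PO₄³⁻] = 6.8×10⁻⁹ / (5.0×10⁻³)^3 = 5.4×10⁻²
[PO₄³⁻] = 5.4×10⁻² M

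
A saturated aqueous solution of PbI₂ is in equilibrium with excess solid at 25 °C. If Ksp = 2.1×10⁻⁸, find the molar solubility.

1.7×10⁻³ M

PbI₂(s) ⇌ Pb²⁺(aq) + 2 I⁻(aq)
Let s be the molar solubility. Then [Pb²⁺] = s and [I⁻] = 2s.
Ksp = [Pb²⁺][I⁻]^2 = s · (2s)^2 = 4s^3
4s^3 = 2.1×10⁻⁸  ⇒  s^3 = 5.3×10⁻⁹
s = (5.3×10⁻⁹)^(1/3) = 1.7×10⁻³ mol L⁻¹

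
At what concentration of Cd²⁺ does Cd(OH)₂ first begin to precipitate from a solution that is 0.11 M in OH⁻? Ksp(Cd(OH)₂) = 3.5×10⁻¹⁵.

The threshold for precipitation is Q = Ksp.
Cd(OH)₂(s) ⇌ Cd²⁺(aq) + 2 OH⁻(aq)
Ksp = [Cd²⁺][OH⁻]^2 = [Cd²⁺](0.11)^2
[Cd²⁺] = 3.5×10⁻¹⁵ / (0.11)^2 = 2.9×10⁻¹³
[Cd²⁺] = 2.9×10⁻¹³ M

2.9×10⁻¹³ M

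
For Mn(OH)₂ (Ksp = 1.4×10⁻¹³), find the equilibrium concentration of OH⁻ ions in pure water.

6.5×10⁻⁵ M

Mn(OH)₂(s) ⇌ Mn²⁺(aq) + 2 OH⁻(aq)
Call the molar solubility s, so that [Mn²⁺] = s and [OH⁻] = 2s.
Ksp = [Mn²⁺][OH⁻]^2 = s · (2s)^2 = 4s^3 = 1.4×10⁻¹³
s = 3.3×10⁻⁵ mol/L
[OH⁻] = 2s = 6.5×10⁻⁵ mol/L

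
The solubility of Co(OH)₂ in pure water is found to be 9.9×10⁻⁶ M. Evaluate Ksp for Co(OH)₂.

Ksp = 3.9×10⁻¹⁵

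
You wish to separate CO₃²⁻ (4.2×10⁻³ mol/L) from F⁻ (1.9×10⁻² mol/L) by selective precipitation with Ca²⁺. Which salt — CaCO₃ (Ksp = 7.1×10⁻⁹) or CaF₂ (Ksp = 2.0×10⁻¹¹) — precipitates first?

Precipitation of each salt begins when its ion product equals Ksp.
For CaCO₃: [Ca²⁺] = (Ksp/[CO₃²⁻]) = 1.7×10⁻⁶ mol/L
For CaF₂: [Ca²⁺] = (Ksp/[F⁻]^2) = 5.5×10⁻⁸ mol/L
CaF₂ requires the lower [Ca²⁺], so it precipitates first.

CaF₂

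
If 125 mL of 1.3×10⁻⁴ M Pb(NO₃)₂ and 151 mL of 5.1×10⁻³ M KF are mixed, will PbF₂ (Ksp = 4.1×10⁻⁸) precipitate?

No

Total volume after mixing = 125 + 151 = 276 mL.
[Pb²⁺] = (1.3×10⁻⁴)(125)/276 = 5.9×10⁻⁵ M
[F⁻] = (5.1×10⁻³)(151)/276 = 2.8×10⁻³ M
Q = [Pb²⁺][F⁻]^2 = 4.6×10⁻¹⁰
Q < Ksp (4.6×10⁻¹⁰ vs 4.1×10⁻⁸); the solution remains unsaturated and no precipitate forms.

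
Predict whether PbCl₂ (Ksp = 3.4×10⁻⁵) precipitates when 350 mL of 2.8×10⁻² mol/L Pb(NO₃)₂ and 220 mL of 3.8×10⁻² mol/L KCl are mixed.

The combined volume is 570 mL.
[Pb²⁺] = (2.8×10⁻²)(350)/570 = 1.7×10⁻² mol/L
[Cl⁻] = (3.8×10⁻²)(220)/570 = 1.5×10⁻² mol/L
Q = [Pb²⁺][Cl⁻]^2 = 3.7×10⁻⁶
Q < Ksp (3.7×10⁻⁶ vs 3.4×10⁻⁵); the solution remains unsaturated and no precipitate forms.

No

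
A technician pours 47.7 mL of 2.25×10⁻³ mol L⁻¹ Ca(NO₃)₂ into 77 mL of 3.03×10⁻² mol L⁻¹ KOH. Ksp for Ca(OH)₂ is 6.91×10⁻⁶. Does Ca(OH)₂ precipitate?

After mixing, V = 47.7 mL + 77 mL = 124.7 mL.
[Ca²⁺] = (2.25×10⁻³)(47.7)/124.7 = 8.61×10⁻⁴ mol L⁻¹
[OH⁻] = (3.03×10⁻²)(77)/124.7 = 1.87×10⁻² mol L⁻¹
Q = [Ca²⁺][OH⁻]^2 = 3.01×10⁻⁷
Q < Ksp (3.01×10⁻⁷ vs 6.91×10⁻⁶); the solution remains unsaturated and no precipitate forms.

No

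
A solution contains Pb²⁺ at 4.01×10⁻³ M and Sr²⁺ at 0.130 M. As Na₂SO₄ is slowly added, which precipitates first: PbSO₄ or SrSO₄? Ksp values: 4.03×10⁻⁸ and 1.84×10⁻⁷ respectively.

SrSO₄

Each salt precipitates once Q = Ksp for that salt.
For PbSO₄: [SO₄²⁻] = (Ksp/[Pb²⁺]) = 1.00×10⁻⁵ M
For SrSO₄: [SO₄²⁻] = (Ksp/[Sr²⁺]) = 1.42×10⁻⁶ M
The smaller threshold [SO₄²⁻] is reached first, so SrSO₄ precipitates first.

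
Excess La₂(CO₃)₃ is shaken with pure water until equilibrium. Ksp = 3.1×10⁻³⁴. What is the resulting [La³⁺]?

La₂(CO₃)₃(s) ⇌ 2 La³⁺(aq) + 3 CO₃²⁻(aq)
If s mol/L of La₂(CO₃)₃ dissolves, [La³⁺] = 2s and [CO₃²⁻] = 3s.
Ksp = [La³⁺]^2[CO₃²⁻]^3 = (2s)^2 · (3s)^3 = 108s^5 = 3.1×10⁻³⁴
s = 7.8×10⁻⁸ mol L⁻¹
[La³⁺] = 2s = 1.6×10⁻⁷ mol L⁻¹

1.6×10⁻⁷ M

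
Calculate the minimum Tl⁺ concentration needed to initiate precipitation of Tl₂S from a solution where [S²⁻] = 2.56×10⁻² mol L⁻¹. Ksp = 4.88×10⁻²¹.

4.37×10⁻¹⁰ M

The threshold for precipitation is Q = Ksp.
Tl₂S(s) ⇌ 2 Tl⁺(aq) + S²⁻(aq)
Ksp = [Tl⁺]^2[S²⁻] = [Tl⁺]^2(2.56×10⁻²)
[Tl⁺]^2 = 4.88×10⁻²¹ / (2.56×10⁻²) = 1.91×10⁻¹⁹
[Tl⁺] = 4.37×10⁻¹⁰ mol L⁻¹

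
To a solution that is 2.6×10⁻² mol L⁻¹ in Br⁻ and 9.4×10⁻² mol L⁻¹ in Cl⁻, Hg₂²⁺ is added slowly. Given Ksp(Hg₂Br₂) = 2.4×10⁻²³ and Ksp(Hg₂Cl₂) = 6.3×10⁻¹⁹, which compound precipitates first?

Hg₂Br₂

Precipitation begins when Q = Ksp.
For Hg₂Br₂: [Hg₂²⁺] = (Ksp/[Br⁻]^2) = 3.6×10⁻²⁰ mol L⁻¹
For Hg₂Cl₂: [Hg₂²⁺] = (Ksp/[Cl⁻]^2) = 7.1×10⁻¹⁷ mol L⁻¹
Hg₂Br₂ requires the lower [Hg₂²⁺], so it precipitates first.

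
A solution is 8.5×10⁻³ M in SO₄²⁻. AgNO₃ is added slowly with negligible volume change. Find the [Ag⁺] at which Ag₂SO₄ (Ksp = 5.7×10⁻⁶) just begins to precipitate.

2.6×10⁻² M

Precipitation of each salt begins when its ion product equals Ksp.
Ag₂SO₄(s) ⇌ 2 Ag⁺(aq) + SO₄²⁻(aq)
Ksp = [Ag⁺]^2[SO₄²⁻] = [Ag⁺]^2(8.5×10⁻³)
[Ag⁺]^2 = 5.7×10⁻⁶ / (8.5×10⁻³) = 6.7×10⁻⁴
[Ag⁺] = 2.6×10⁻² M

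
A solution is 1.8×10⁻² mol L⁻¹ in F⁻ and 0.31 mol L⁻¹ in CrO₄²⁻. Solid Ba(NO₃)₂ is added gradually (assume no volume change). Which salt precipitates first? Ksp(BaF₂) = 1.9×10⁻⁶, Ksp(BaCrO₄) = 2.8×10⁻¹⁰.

A salt starts to precipitate once the ion product Q reaches its Ksp.
For BaF₂: [Ba²⁺] = (Ksp/[F⁻]^2) = 5.9×10⁻³ mol L⁻¹
For BaCrO₄: [Ba²⁺] = (Ksp/[CrO₄²⁻]) = 9.0×10⁻¹⁰ mol L⁻¹
The smaller threshold [Ba²⁺] is reached first, so BaCrO₄ precipitates first.

BaCrO₄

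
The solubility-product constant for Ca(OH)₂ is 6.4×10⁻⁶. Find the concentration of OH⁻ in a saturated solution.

2.3×10⁻² M

Ca(OH)₂(s) ⇌ Ca²⁺(aq) + 2 OH⁻(aq)
If s mol/L of Ca(OH)₂ dissolves, [Ca²⁺] = s and [OH⁻] = 2s.
Ksp = [Ca²⁺][OH⁻]^2 = s · (2s)^2 = 4s^3 = 6.4×10⁻⁶
s = 1.2×10⁻² M
[OH⁻] = 2s = 2.3×10⁻² M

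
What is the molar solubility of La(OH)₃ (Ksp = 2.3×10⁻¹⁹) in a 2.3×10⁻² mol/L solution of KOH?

1.9×10⁻¹⁴ M

La(OH)₃(s) ⇌ La³⁺(aq) + 3 OH⁻(aq)
The solution already contains OH⁻ at 2.3×10⁻² mol/L. Let s be the molar solubility of La(OH)₃.
[OH⁻] ≈ 2.3×10⁻² mol/L (common ion dominates); [La³⁺] = s.
Ksp = [La³⁺][OH⁻]^3 = s(2.3×10⁻²)^3
s = 2.3×10⁻¹⁹ / (2.3×10⁻²)^3 = 1.9×10⁻¹⁴
s = 1.9×10⁻¹⁴ mol/L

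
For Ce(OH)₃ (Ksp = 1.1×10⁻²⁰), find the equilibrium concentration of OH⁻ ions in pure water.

1.3×10⁻⁵ M

Ce(OH)₃(s) ⇌ Ce³⁺(aq) + 3 OH⁻(aq)
Call the molar solubility s, so that [Ce³⁺] = s and [OH⁻] = 3s.
Ksp = [Ce³⁺][OH⁻]^3 = s · (3s)^3 = 27s^4 = 1.1×10⁻²⁰
s = 4.5×10⁻⁶ mol/L
[OH⁻] = 3s = 1.3×10⁻⁵ mol/L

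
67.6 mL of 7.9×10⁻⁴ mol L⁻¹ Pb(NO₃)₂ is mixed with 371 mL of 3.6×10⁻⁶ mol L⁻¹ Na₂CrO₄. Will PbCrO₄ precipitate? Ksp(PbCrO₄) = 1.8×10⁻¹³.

The combined volume is 438.6 mL.
[Pb²⁺] = (7.9×10⁻⁴)(67.6)/438.6 = 1.2×10⁻⁴ mol L⁻¹
[CrO₄²⁻] = (3.6×10⁻⁶)(371)/438.6 = 3.0×10⁻⁶ mol L⁻¹
Q = [Pb²⁺][CrO₄²⁻] = 3.7×10⁻¹⁰
Since Q (3.7×10⁻¹⁰) exceeds Ksp (1.8×10⁻¹³), PbCrO₄ will precipitate.

Yes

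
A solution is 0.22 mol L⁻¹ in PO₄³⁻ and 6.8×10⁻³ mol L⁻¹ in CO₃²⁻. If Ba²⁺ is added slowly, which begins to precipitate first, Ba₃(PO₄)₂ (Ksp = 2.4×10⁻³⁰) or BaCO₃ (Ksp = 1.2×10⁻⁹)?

Ba₃(PO₄)₂

Precipitation of each salt begins when its ion product equals Ksp.
For Ba₃(PO₄)₂: [Ba²⁺] = (Ksp/[PO₄³⁻]^2)^(1/3) = 3.7×10⁻¹⁰ mol L⁻¹
For BaCO₃: [Ba²⁺] = (Ksp/[CO₃²⁻]) = 1.8×10⁻⁷ mol L⁻¹
Ba₃(PO₄)₂ requires the lower [Ba²⁺], so it precipitates first.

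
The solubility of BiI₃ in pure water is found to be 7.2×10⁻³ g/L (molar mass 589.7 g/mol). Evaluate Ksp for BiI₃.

Ksp = 6.0×10⁻¹⁹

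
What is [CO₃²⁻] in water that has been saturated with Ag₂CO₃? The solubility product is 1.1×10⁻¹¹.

Ag₂CO₃(s) ⇌ 2 Ag⁺(aq) + CO₃²⁻(aq)
If s mol/L of Ag₂CO₃ dissolves, [Ag⁺] = 2s and [CO₃²⁻] = s.
Ksp = [Ag⁺]^2[CO₃²⁻] = (2s)^2 · s = 4s^3 = 1.1×10⁻¹¹
s = 1.4×10⁻⁴ mol/L
[CO₃²⁻] = s = 1.4×10⁻⁴ mol/L

1.4×10⁻⁴ M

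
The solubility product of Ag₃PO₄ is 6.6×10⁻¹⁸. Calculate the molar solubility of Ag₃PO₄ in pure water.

2.2×10⁻⁵ M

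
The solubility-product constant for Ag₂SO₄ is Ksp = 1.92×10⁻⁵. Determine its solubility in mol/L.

Ag₂SO₄(s) ⇌ 2 Ag⁺(aq) + SO₄²⁻(aq)
Let s be the molar solubility. Then [Ag⁺] = 2s and [SO₄²⁻] = s.
Ksp = [Ag⁺]^2[SO₄²⁻] = (2s)^2 · s = 4s^3
4s^3 = 1.92×10⁻⁵  ⇒  s^3 = 4.80×10⁻⁶
s = (4.80×10⁻⁶)^(1/3) = 1.69×10⁻² mol/L

1.69×10⁻² M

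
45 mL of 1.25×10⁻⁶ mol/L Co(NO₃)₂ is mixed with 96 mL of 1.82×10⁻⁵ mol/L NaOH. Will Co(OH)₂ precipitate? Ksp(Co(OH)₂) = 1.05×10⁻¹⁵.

No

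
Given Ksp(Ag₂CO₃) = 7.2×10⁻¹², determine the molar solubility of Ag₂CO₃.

1.2×10⁻⁴ M

Ag₂CO₃(s) ⇌ 2 Ag⁺(aq) + CO₃²⁻(aq)
Let s be the molar solubility. Then [Ag⁺] = 2s and [CO₃²⁻] = s.
Ksp = [Ag⁺]^2[CO₃²⁻] = (2s)^2 · s = 4s^3
4s^3 = 7.2×10⁻¹²  ⇒  s^3 = 1.8×10⁻¹²
s = (1.8×10⁻¹²)^(1/3) = 1.2×10⁻⁴ mol/L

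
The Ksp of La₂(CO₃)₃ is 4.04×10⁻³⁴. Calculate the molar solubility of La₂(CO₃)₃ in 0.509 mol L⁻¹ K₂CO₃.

La₂(CO₃)₃(s) ⇌ 2 La³⁺(aq) + 3 CO₃²⁻(aq)
With CO₃²⁻ already at 0.509 mol L⁻¹ and s small, take [CO₃²⁻] ≈ 0.509 mol L⁻¹ and [La³⁺] = 2s.
Ksp = [La³⁺]^2[CO₃²⁻]^3 = (2s)^2(0.509)^3
(2s)^2 = 4.04×10⁻³⁴ / (0.509)^3 = 3.06×10⁻³³
s = 2.77×10⁻¹⁷ mol L⁻¹

2.77×10⁻¹⁷ M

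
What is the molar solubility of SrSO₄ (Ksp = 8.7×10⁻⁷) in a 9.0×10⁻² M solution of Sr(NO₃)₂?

9.7×10⁻⁶ M

SrSO₄(s) ⇌ Sr²⁺(aq) + SO₄²⁻(aq)
With Sr²⁺ already at 9.0×10⁻² M and s small, take [Sr²⁺] ≈ 9.0×10⁻² M and [SO₄²⁻] = s.
Ksp = [Sr²⁺][SO₄²⁻] = (9.0×10⁻²)s
s = 8.7×10⁻⁷ / (9.0×10⁻²) = 9.7×10⁻⁶
s = 9.7×10⁻⁶ M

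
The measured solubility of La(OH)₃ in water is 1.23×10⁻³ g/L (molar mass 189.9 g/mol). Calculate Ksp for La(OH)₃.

Molar solubility s = (1.23×10⁻³ g/L) / (189.9 g/mol) = 6.4771×10⁻⁶ mol/L
La(OH)₃(s) ⇌ La³⁺(aq) + 3 OH⁻(aq)
For each mole of La(OH)₃ that dissolves per liter, [La³⁺] = s and [OH⁻] = 3s; let s denote this solubility.
Ksp = [La³⁺][OH⁻]^3 = s · (3s)^3 = 27s^4
Ksp = 27 × (6.4771×10⁻⁶)^4 = 4.75×10⁻²⁰

Ksp = 4.75×10⁻²⁰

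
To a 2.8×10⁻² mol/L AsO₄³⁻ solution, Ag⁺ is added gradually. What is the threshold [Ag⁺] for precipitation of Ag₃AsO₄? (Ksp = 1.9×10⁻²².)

The threshold for precipitation is Q = Ksp.
Ag₃AsO₄(s) ⇌ 3 Ag⁺(aq) + AsO₄³⁻(aq)
Ksp = [Ag⁺]^3[AsO₄³⁻] = [Ag⁺]^3(2.8×10⁻²)
[Ag⁺]^3 = 1.9×10⁻²² / (2.8×10⁻²) = 6.8×10⁻²¹
[Ag⁺] = 1.9×10⁻⁷ mol/L

1.9×10⁻⁷ M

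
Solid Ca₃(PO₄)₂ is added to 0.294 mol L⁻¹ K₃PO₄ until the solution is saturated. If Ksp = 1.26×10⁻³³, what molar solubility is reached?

8.14×10⁻¹² M

Ca₃(PO₄)₂(s) ⇌ 3 Ca²⁺(aq) + 2 PO₄³⁻(aq)
Let s be the solubility of Ca₃(PO₄)₂ here. The common ion gives [PO₄³⁻] ≈ 0.294 mol L⁻¹, and [Ca²⁺] = 3s.
Ksp = [Ca²⁺]^3[PO₄³⁻]^2 = (3s)^3(0.294)^2
(3s)^3 = 1.26×10⁻³³ / (0.294)^2 = 1.46×10⁻³²
s = 8.14×10⁻¹² mol L⁻¹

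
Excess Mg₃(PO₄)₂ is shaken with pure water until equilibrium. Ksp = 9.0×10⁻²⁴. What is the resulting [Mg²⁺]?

2.9×10⁻⁵ M

Mg₃(PO₄)₂(s) ⇌ 3 Mg²⁺(aq) + 2 PO₄³⁻(aq)
For each mole of Mg₃(PO₄)₂ that dissolves per liter, [Mg²⁺] = 3s and [PO₄³⁻] = 2s; let s denote this solubility.
Ksp = [Mg²⁺]^3[PO₄³⁻]^2 = (3s)^3 · (2s)^2 = 108s^5 = 9.0×10⁻²⁴
s = 9.6×10⁻⁶ M
[Mg²⁺] = 3s = 2.9×10⁻⁵ M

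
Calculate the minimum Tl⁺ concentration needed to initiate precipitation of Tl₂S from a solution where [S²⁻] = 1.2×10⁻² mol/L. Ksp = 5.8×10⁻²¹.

Each salt precipitates once Q = Ksp for that salt.
Tl₂S(s) ⇌ 2 Tl⁺(aq) + S²⁻(aq)
Ksp = [Tl⁺]^2[S²⁻] = [Tl⁺]^2(1.2×10⁻²)
[Tl⁺]^2 = 5.8×10⁻²¹ / (1.2×10⁻²) = 4.8×10⁻¹⁹
[Tl⁺] = 7.0×10⁻¹⁰ mol/L

7.0×10⁻¹⁰ M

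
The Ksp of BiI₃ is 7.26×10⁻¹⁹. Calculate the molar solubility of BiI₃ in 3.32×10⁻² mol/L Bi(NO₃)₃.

9.32×10⁻⁷ M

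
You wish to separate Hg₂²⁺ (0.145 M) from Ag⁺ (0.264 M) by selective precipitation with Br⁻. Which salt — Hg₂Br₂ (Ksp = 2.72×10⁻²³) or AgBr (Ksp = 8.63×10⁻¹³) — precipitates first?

AgBr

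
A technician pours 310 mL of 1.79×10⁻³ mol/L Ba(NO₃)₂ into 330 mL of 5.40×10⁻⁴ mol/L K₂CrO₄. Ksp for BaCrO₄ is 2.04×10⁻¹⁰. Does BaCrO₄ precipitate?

Yes

After mixing, V = 310 mL + 330 mL = 640 mL.
[Ba²⁺] = (1.79×10⁻³)(310)/640 = 8.67×10⁻⁴ mol/L
[CrO₄²⁻] = (5.40×10⁻⁴)(330)/640 = 2.78×10⁻⁴ mol/L
Q = [Ba²⁺][CrO₄²⁻] = 2.41×10⁻⁷
Since Q (2.41×10⁻⁷) exceeds Ksp (2.04×10⁻¹⁰), BaCrO₄ will precipitate.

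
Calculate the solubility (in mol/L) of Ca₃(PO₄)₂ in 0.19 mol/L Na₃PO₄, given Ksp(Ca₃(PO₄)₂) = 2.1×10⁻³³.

1.3×10⁻¹¹ M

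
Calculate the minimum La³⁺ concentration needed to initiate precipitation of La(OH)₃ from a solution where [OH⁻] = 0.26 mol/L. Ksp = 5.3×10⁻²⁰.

The threshold for precipitation is Q = Ksp.
La(OH)₃(s) ⇌ La³⁺(aq) + 3 OH⁻(aq)
Ksp = [La³⁺][OH⁻]^3 = [La³⁺](0.26)^3
[La³⁺] = 5.3×10⁻²⁰ / (0.26)^3 = 3.0×10⁻¹⁸
[La³⁺] = 3.0×10⁻¹⁸ mol/L

3.0×10⁻¹⁸ M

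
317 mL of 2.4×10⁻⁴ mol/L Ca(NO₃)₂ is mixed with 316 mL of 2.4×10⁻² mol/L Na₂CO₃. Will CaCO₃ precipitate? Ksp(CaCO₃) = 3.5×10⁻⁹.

Yes

After mixing, V = 317 mL + 316 mL = 633 mL.
[Ca²⁺] = (2.4×10⁻⁴)(317)/633 = 1.2×10⁻⁴ mol/L
[CO₃²⁻] = (2.4×10⁻²)(316)/633 = 1.2×10⁻² mol/L
Q = [Ca²⁺][CO₃²⁻] = 1.4×10⁻⁶
Since Q (1.4×10⁻⁶) exceeds Ksp (3.5×10⁻⁹), CaCO₃ will precipitate.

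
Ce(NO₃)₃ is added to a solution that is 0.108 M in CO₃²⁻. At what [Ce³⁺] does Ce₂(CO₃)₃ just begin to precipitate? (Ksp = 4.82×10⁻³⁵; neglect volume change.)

Each salt precipitates once Q = Ksp for that salt.
Ce₂(CO₃)₃(s) ⇌ 2 Ce³⁺(aq) + 3 CO₃²⁻(aq)
Ksp = [Ce³⁺]^2[CO₃²⁻]^3 = [Ce³⁺]^2(0.108)^3
[Ce³⁺]^2 = 4.82×10⁻³⁵ / (0.108)^3 = 3.83×10⁻³²
[Ce³⁺] = 1.96×10⁻¹⁶ M

1.96×10⁻¹⁶ M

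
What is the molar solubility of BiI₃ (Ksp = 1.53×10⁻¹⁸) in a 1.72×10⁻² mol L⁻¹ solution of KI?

BiI₃(s) ⇌ Bi³⁺(aq) + 3 I⁻(aq)
I⁻ is already present at 1.72×10⁻² mol L⁻¹. If s mol/L of BiI₃ dissolves, [Bi³⁺] = s while [I⁻] ≈ 1.72×10⁻² mol L⁻¹.
Ksp = [Bi³⁺][I⁻]^3 = s(1.72×10⁻²)^3
s = 1.53×10⁻¹⁸ / (1.72×10⁻²)^3 = 3.01×10⁻¹³
s = 3.01×10⁻¹³ mol L⁻¹

3.01×10⁻¹³ M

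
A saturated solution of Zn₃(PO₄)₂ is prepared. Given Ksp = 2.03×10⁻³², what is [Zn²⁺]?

5.39×10⁻⁷ M

Zn₃(PO₄)₂(s) ⇌ 3 Zn²⁺(aq) + 2 PO₄³⁻(aq)
If s mol/L of Zn₃(PO₄)₂ dissolves, [Zn²⁺] = 3s and [PO₄³⁻] = 2s.
Ksp = [Zn²⁺]^3[PO₄³⁻]^2 = (3s)^3 · (2s)^2 = 108s^5 = 2.03×10⁻³²
s = 1.80×10⁻⁷ mol L⁻¹
[Zn²⁺] = 3s = 5.39×10⁻⁷ mol L⁻¹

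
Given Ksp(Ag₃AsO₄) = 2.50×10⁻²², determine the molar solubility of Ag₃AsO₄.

Ag₃AsO₄(s) ⇌ 3 Ag⁺(aq) + AsO₄³⁻(aq)
Call the molar solubility s, so that [Ag⁺] = 3s and [AsO₄³⁻] = s.
Ksp = [Ag⁺]^3[AsO₄³⁻] = (3s)^3 · s = 27s^4
27s^4 = 2.50×10⁻²²  ⇒  s^4 = 9.26×10⁻²⁴
s = 1.74×10⁻⁶ mol/L

1.74×10⁻⁶ M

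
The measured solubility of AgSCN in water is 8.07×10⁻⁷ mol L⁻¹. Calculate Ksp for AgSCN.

AgSCN(s) ⇌ Ag⁺(aq) + SCN⁻(aq)
Call the molar solubility s, so that [Ag⁺] = s and [SCN⁻] = s.
Ksp = [Ag⁺][SCN⁻] = s · s = s^2
Ksp = (8.07×10⁻⁷)^2 = 6.51×10⁻¹³

Ksp = 6.51×10⁻¹³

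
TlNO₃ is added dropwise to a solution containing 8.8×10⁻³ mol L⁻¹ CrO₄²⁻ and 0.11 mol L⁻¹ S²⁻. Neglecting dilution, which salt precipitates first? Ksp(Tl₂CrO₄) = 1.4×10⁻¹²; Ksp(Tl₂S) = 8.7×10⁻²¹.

Tl₂S

Precipitation of each salt begins when its ion product equals Ksp.
For Tl₂CrO₄: [Tl⁺] = (Ksp/[CrO₄²⁻])^(1/2) = 1.3×10⁻⁵ mol L⁻¹
For Tl₂S: [Tl⁺] = (Ksp/[S²⁻])^(1/2) = 2.8×10⁻¹⁰ mol L⁻¹
Tl₂S requires the lower [Tl⁺], so it precipitates first.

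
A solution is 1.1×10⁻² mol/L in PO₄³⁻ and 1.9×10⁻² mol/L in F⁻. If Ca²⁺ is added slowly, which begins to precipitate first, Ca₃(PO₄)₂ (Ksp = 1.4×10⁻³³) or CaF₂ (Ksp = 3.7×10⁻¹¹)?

Ca₃(PO₄)₂

The threshold for precipitation is Q = Ksp.
For Ca₃(PO₄)₂: [Ca²⁺] = (Ksp/[PO₄³⁻]^2)^(1/3) = 2.3×10⁻¹⁰ mol/L
For CaF₂: [Ca²⁺] = (Ksp/[F⁻]^2) = 1.0×10⁻⁷ mol/L
The smaller threshold [Ca²⁺] is reached first, so Ca₃(PO₄)₂ precipitates first.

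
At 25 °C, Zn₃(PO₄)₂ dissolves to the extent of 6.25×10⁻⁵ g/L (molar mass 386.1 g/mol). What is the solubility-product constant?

Ksp = 1.20×10⁻³²

Molar solubility s = (6.25×10⁻⁵ g/L) / (386.1 g/mol) = 1.6188×10⁻⁷ mol/L
Zn₃(PO₄)₂(s) ⇌ 3 Zn²⁺(aq) + 2 PO₄³⁻(aq)
If s mol/L of Zn₃(PO₄)₂ dissolves, [Zn²⁺] = 3s and [PO₄³⁻] = 2s.
Ksp = [Zn²⁺]^3[PO₄³⁻]^2 = (3s)^3 · (2s)^2 = 108s^5
Ksp = 108 × (1.6188×10⁻⁷)^5 = 1.20×10⁻³²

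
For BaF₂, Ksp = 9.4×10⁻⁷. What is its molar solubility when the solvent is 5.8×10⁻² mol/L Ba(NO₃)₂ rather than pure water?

BaF₂(s) ⇌ Ba²⁺(aq) + 2 F⁻(aq)
With Ba²⁺ already at 5.8×10⁻² mol/L and s small, take [Ba²⁺] ≈ 5.8×10⁻² mol/L and [F⁻] = 2s.
Ksp = [Ba²⁺][F⁻]^2 = (5.8×10⁻²)(2s)^2
(2s)^2 = 9.4×10⁻⁷ / (5.8×10⁻²) = 1.6×10⁻⁵
s = 2.0×10⁻³ mol/L

2.0×10⁻³ M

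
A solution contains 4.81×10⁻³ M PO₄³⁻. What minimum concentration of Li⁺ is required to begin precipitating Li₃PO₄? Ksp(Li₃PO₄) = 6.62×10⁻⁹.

A salt starts to precipitate once the ion product Q reaches its Ksp.
Li₃PO₄(s) ⇌ 3 Li⁺(aq) + PO₄³⁻(aq)
Ksp = [Li⁺]^3[PO₄³⁻] = [Li⁺]^3(4.81×10⁻³)
[Li⁺]^3 = 6.62×10⁻⁹ / (4.81×10⁻³) = 1.38×10⁻⁶
[Li⁺] = 1.11×10⁻² M

1.11×10⁻² M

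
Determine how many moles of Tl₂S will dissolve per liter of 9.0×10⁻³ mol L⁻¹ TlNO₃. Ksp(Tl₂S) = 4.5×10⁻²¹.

5.6×10⁻¹⁷ M

Tl₂S(s) ⇌ 2 Tl⁺(aq) + S²⁻(aq)
Tl⁺ is already present at 9.0×10⁻³ mol L⁻¹. If s mol/L of Tl₂S dissolves, [S²⁻] = s while [Tl⁺] ≈ 9.0×10⁻³ mol L⁻¹.
Ksp = [Tl⁺]^2[S²⁻] = (9.0×10⁻³)^2s
s = 4.5×10⁻²¹ / (9.0×10⁻³)^2 = 5.6×10⁻¹⁷
s = 5.6×10⁻¹⁷ mol L⁻¹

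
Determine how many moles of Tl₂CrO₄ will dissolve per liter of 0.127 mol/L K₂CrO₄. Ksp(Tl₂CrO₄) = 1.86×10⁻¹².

1.91×10⁻⁶ M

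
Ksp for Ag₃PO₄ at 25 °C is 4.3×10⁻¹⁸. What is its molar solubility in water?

2.0×10⁻⁵ M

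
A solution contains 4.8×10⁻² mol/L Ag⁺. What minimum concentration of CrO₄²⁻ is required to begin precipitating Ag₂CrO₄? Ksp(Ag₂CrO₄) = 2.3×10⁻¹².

Precipitation of each salt begins when its ion product equals Ksp.
Ag₂CrO₄(s) ⇌ 2 Ag⁺(aq) + CrO₄²⁻(aq)
Ksp = [Ag⁺]^2[CrO₄²⁻] = [CrO₄²⁻](4.8×10⁻²)^2
[CrO₄²⁻] = 2.3×10⁻¹² / (4.8×10⁻²)^2 = 1.0×10⁻⁹
[CrO₄²⁻] = 1.0×10⁻⁹ mol/L

1.0×10⁻⁹ M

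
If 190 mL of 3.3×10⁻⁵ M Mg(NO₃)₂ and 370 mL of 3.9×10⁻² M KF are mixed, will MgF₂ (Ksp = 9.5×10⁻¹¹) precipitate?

Yes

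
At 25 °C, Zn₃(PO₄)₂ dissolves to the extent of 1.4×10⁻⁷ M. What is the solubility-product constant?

Ksp = 5.8×10⁻³³

Zn₃(PO₄)₂(s) ⇌ 3 Zn²⁺(aq) + 2 PO₄³⁻(aq)
For each mole of Zn₃(PO₄)₂ that dissolves per liter, [Zn²⁺] = 3s and [PO₄³⁻] = 2s; let s denote this solubility.
Ksp = [Zn²⁺]^3[PO₄³⁻]^2 = (3s)^3 · (2s)^2 = 108s^5
Ksp = 108 × (1.4×10⁻⁷)^5 = 5.8×10⁻³³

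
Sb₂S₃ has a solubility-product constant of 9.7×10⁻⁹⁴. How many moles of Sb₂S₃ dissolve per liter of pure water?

9.8×10⁻²⁰ M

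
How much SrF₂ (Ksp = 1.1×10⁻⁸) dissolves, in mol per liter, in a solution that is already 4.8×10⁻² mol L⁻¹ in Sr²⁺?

2.4×10⁻⁴ M

SrF₂(s) ⇌ Sr²⁺(aq) + 2 F⁻(aq)
The solution already contains Sr²⁺ at 4.8×10⁻² mol L⁻¹. Let s be the molar solubility of SrF₂.
[Sr²⁺] ≈ 4.8×10⁻² mol L⁻¹ (common ion dominates); [F⁻] = 2s.
Ksp = [Sr²⁺][F⁻]^2 = (4.8×10⁻²)(2s)^2
(2s)^2 = 1.1×10⁻⁸ / (4.8×10⁻²) = 2.3×10⁻⁷
s = 2.4×10⁻⁴ mol L⁻¹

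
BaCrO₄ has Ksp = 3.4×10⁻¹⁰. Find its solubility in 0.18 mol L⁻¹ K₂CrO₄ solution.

1.9×10⁻⁹ M

BaCrO₄(s) ⇌ Ba²⁺(aq) + CrO₄²⁻(aq)
CrO₄²⁻ is already present at 0.18 mol L⁻¹. If s mol/L of BaCrO₄ dissolves, [Ba²⁺] = s while [CrO₄²⁻] ≈ 0.18 mol L⁻¹.
Ksp = [Ba²⁺][CrO₄²⁻] = s(0.18)
s = 3.4×10⁻¹⁰ / (0.18) = 1.9×10⁻⁹
s = 1.9×10⁻⁹ mol L⁻¹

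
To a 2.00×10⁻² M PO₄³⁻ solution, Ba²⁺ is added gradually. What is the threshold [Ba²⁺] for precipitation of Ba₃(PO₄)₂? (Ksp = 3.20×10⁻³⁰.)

2.00×10⁻⁹ M

Precipitation of each salt begins when its ion product equals Ksp.
Ba₃(PO₄)₂(s) ⇌ 3 Ba²⁺(aq) + 2 PO₄³⁻(aq)
Ksp = [Ba²⁺]^3[PO₄³⁻]^2 = [Ba²⁺]^3(2.00×10⁻²)^2
[Ba²⁺]^3 = 3.20×10⁻³⁰ / (2.00×10⁻²)^2 = 8.00×10⁻²⁷
[Ba²⁺] = 2.00×10⁻⁹ M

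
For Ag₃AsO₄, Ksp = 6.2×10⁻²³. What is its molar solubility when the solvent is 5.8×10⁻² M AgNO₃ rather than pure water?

3.2×10⁻¹⁹ M

Ag₃AsO₄(s) ⇌ 3 Ag⁺(aq) + AsO₄³⁻(aq)
Let s be the solubility of Ag₃AsO₄ here. The common ion gives [Ag⁺] ≈ 5.8×10⁻² M, and [AsO₄³⁻] = s.
Ksp = [Ag⁺]^3[AsO₄³⁻] = (5.8×10⁻²)^3s
s = 6.2×10⁻²³ / (5.8×10⁻²)^3 = 3.2×10⁻¹⁹
s = 3.2×10⁻¹⁹ M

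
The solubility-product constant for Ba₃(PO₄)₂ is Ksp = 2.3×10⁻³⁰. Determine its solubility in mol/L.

Ba₃(PO₄)₂(s) ⇌ 3 Ba²⁺(aq) + 2 PO₄³⁻(aq)
For each mole of Ba₃(PO₄)₂ that dissolves per liter, [Ba²⁺] = 3s and [PO₄³⁻] = 2s; let s denote this solubility.
Ksp = [Ba²⁺]^3[PO₄³⁻]^2 = (3s)^3 · (2s)^2 = 108s^5
108s^5 = 2.3×10⁻³⁰  ⇒  s^5 = 2.1×10⁻³²
s = 4.6×10⁻⁷ mol/L

4.6×10⁻⁷ M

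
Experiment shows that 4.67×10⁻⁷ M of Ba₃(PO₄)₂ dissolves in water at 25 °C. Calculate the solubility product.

Ba₃(PO₄)₂(s) ⇌ 3 Ba²⁺(aq) + 2 PO₄³⁻(aq)
With molar solubility s: [Ba²⁺] = 3s, [PO₄³⁻] = 2s.
Ksp = [Ba²⁺]^3[PO₄³⁻]^2 = (3s)^3 · (2s)^2 = 108s^5
Ksp = 108 × (4.67×10⁻⁷)^5 = 2.40×10⁻³⁰

Ksp = 2.40×10⁻³⁰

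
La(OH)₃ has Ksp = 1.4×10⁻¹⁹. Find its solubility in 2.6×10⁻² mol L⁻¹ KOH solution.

8.0×10⁻¹⁵ M

La(OH)₃(s) ⇌ La³⁺(aq) + 3 OH⁻(aq)
The solution already contains OH⁻ at 2.6×10⁻² mol L⁻¹. Let s be the molar solubility of La(OH)₃.
[OH⁻] ≈ 2.6×10⁻² mol L⁻¹ (common ion dominates); [La³⁺] = s.
Ksp = [La³⁺][OH⁻]^3 = s(2.6×10⁻²)^3
s = 1.4×10⁻¹⁹ / (2.6×10⁻²)^3 = 8.0×10⁻¹⁵
s = 8.0×10⁻¹⁵ mol L⁻¹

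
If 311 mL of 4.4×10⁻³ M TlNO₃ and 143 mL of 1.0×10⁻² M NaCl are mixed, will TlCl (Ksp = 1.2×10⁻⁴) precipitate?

No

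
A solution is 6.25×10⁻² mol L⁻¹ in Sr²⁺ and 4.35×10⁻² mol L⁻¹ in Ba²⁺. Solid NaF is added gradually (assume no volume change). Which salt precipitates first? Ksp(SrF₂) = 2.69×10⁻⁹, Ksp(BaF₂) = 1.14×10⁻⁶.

A salt starts to precipitate once the ion product Q reaches its Ksp.
For SrF₂: [F⁻] = (Ksp/[Sr²⁺])^(1/2) = 2.07×10⁻⁴ mol L⁻¹
For BaF₂: [F⁻] = (Ksp/[Ba²⁺])^(1/2) = 5.12×10⁻³ mol L⁻¹
SrF₂ requires the lower [F⁻], so it precipitates first.

SrF₂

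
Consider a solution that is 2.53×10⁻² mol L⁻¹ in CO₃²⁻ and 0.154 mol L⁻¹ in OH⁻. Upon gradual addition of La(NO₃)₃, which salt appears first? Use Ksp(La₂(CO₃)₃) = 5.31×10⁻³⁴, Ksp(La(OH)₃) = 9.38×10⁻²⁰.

The threshold for precipitation is Q = Ksp.
For La₂(CO₃)₃: [La³⁺] = (Ksp/[CO₃²⁻]^3)^(1/2) = 5.73×10⁻¹⁵ mol L⁻¹
For La(OH)₃: [La³⁺] = (Ksp/[OH⁻]^3) = 2.57×10⁻¹⁷ mol L⁻¹
The smaller threshold [La³⁺] is reached first, so La(OH)₃ precipitates first.

La(OH)₃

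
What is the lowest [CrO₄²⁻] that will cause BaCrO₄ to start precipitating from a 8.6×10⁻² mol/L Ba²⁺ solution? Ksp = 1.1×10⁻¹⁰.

1.3×10⁻⁹ M

A salt starts to precipitate once the ion product Q reaches its Ksp.
BaCrO₄(s) ⇌ Ba²⁺(aq) + CrO₄²⁻(aq)
Ksp = [Ba²⁺][CrO₄²⁻] = [CrO₄²⁻](8.6×10⁻²)
[CrO₄²⁻] = 1.1×10⁻¹⁰ / (8.6×10⁻²) = 1.3×10⁻⁹
[CrO₄²⁻] = 1.3×10⁻⁹ mol/L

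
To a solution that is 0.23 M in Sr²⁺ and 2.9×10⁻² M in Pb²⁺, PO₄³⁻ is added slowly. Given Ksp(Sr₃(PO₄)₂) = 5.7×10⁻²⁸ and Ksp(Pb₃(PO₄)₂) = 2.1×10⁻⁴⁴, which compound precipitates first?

Pb₃(PO₄)₂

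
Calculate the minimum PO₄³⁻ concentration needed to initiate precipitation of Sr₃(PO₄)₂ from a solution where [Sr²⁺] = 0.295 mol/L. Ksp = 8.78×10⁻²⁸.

1.85×10⁻¹³ M

Each salt precipitates once Q = Ksp for that salt.
Sr₃(PO₄)₂(s) ⇌ 3 Sr²⁺(aq) + 2 PO₄³⁻(aq)
Ksp = [Sr²⁺]^3[PO₄³⁻]^2 = [PO₄³⁻]^2(0.295)^3
[PO₄³⁻]^2 = 8.78×10⁻²⁸ / (0.295)^3 = 3.42×10⁻²⁶
[PO₄³⁻] = 1.85×10⁻¹³ mol/L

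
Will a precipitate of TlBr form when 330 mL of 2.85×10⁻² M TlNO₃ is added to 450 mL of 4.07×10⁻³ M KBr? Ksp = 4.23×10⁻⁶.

The combined volume is 780 mL.
[Tl⁺] = (2.85×10⁻²)(330)/780 = 1.21×10⁻² M
[Br⁻] = (4.07×10⁻³)(450)/780 = 2.35×10⁻³ M
Q = [Tl⁺][Br⁻] = 2.83×10⁻⁵
Because Q > Ksp (2.83×10⁻⁵ vs 4.23×10⁻⁶), a precipitate of TlBr forms.

Yes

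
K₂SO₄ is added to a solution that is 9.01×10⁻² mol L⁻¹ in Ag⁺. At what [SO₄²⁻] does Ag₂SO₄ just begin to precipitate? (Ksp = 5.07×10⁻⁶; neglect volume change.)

Each salt precipitates once Q = Ksp for that salt.
Ag₂SO₄(s) ⇌ 2 Ag⁺(aq) + SO₄²⁻(aq)
Ksp = [Ag⁺]^2[SO₄²⁻] = [SO₄²⁻](9.01×10⁻²)^2
[SO₄²⁻] = 5.07×10⁻⁶ / (9.01×10⁻²)^2 = 6.25×10⁻⁴
[SO₄²⁻] = 6.25×10⁻⁴ mol L⁻¹

6.25×10⁻⁴ M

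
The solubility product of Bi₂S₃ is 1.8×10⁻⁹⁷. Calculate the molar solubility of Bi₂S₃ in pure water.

1.8×10⁻²⁰ M

Bi₂S₃(s) ⇌ 2 Bi³⁺(aq) + 3 S²⁻(aq)
With molar solubility s: [Bi³⁺] = 2s, [S²⁻] = 3s.
Ksp = [Bi³⁺]^2[S²⁻]^3 = (2s)^2 · (3s)^3 = 108s^5
108s^5 = 1.8×10⁻⁹⁷  ⇒  s^5 = 1.7×10⁻⁹⁹
s = (1.7×10⁻⁹⁹)^(1/5) = 1.8×10⁻²⁰ M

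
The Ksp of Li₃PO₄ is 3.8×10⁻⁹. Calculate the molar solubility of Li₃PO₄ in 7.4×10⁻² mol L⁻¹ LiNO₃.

Li₃PO₄(s) ⇌ 3 Li⁺(aq) + PO₄³⁻(aq)
Li⁺ is already present at 7.4×10⁻² mol L⁻¹. If s mol/L of Li₃PO₄ dissolves, [PO₄³⁻] = s while [Li⁺] ≈ 7.4×10⁻² mol L⁻¹.
Ksp = [Li⁺]^3[PO₄³⁻] = (7.4×10⁻²)^3s
s = 3.8×10⁻⁹ / (7.4×10⁻²)^3 = 9.4×10⁻⁶
s = 9.4×10⁻⁶ mol L⁻¹

9.4×10⁻⁶ M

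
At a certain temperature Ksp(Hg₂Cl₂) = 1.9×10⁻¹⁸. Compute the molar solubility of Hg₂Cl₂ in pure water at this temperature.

7.8×10⁻⁷ M

Hg₂Cl₂(s) ⇌ Hg₂²⁺(aq) + 2 Cl⁻(aq)
For each mole of Hg₂Cl₂ that dissolves per liter, [Hg₂²⁺] = s and [Cl⁻] = 2s; let s denote this solubility.
Ksp = [Hg₂²⁺][Cl⁻]^2 = s · (2s)^2 = 4s^3
4s^3 = 1.9×10⁻¹⁸  ⇒  s^3 = 4.8×10⁻¹⁹
s = 7.8×10⁻⁷ mol/L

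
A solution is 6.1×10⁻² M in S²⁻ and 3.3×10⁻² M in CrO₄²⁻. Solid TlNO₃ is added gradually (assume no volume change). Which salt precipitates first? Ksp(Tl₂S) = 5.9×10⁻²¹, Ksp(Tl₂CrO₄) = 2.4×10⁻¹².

Precipitation of each salt begins when its ion product equals Ksp.
For Tl₂S: [Tl⁺] = (Ksp/[S²⁻])^(1/2) = 3.1×10⁻¹⁰ M
For Tl₂CrO₄: [Tl⁺] = (Ksp/[CrO₄²⁻])^(1/2) = 8.5×10⁻⁶ M
Tl₂S requires the lower [Tl⁺], so it precipitates first.

Tl₂S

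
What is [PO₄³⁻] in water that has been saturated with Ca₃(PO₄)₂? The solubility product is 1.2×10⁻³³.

2.0×10⁻⁷ M

Ca₃(PO₄)₂(s) ⇌ 3 Ca²⁺(aq) + 2 PO₄³⁻(aq)
If s mol/L of Ca₃(PO₄)₂ dissolves, [Ca²⁺] = 3s and [PO₄³⁻] = 2s.
Ksp = [Ca²⁺]^3[PO₄³⁻]^2 = (3s)^3 · (2s)^2 = 108s^5 = 1.2×10⁻³³
s = 1.0×10⁻⁷ mol L⁻¹
[PO₄³⁻] = 2s = 2.0×10⁻⁷ mol L⁻¹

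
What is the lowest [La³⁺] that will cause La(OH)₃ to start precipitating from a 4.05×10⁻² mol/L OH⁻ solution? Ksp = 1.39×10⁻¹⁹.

2.09×10⁻¹⁵ M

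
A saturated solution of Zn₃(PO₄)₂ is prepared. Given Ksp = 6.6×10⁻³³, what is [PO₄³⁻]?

2.9×10⁻⁷ M

Zn₃(PO₄)₂(s) ⇌ 3 Zn²⁺(aq) + 2 PO₄³⁻(aq)
Let s be the molar solubility. Then [Zn²⁺] = 3s and [PO₄³⁻] = 2s.
Ksp = [Zn²⁺]^3[PO₄³⁻]^2 = (3s)^3 · (2s)^2 = 108s^5 = 6.6×10⁻³³
s = 1.4×10⁻⁷ mol L⁻¹
[PO₄³⁻] = 2s = 2.9×10⁻⁷ mol L⁻¹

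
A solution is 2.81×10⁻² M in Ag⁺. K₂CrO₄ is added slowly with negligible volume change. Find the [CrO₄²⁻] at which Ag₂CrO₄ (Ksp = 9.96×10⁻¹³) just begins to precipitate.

Precipitation of each salt begins when its ion product equals Ksp.
Ag₂CrO₄(s) ⇌ 2 Ag⁺(aq) + CrO₄²⁻(aq)
Ksp = [Ag⁺]^2[CrO₄²⁻] = [CrO₄²⁻](2.81×10⁻²)^2
[CrO₄²⁻] = 9.96×10⁻¹³ / (2.81×10⁻²)^2 = 1.26×10⁻⁹
[CrO₄²⁻] = 1.26×10⁻⁹ M

1.26×10⁻⁹ M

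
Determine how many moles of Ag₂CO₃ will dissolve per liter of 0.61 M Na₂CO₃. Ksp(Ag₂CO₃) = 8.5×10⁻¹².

1.9×10⁻⁶ M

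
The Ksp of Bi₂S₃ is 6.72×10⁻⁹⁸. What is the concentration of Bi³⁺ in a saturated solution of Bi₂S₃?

2.88×10⁻²⁰ M

Bi₂S₃(s) ⇌ 2 Bi³⁺(aq) + 3 S²⁻(aq)
With molar solubility s: [Bi³⁺] = 2s, [S²⁻] = 3s.
Ksp = [Bi³⁺]^2[S²⁻]^3 = (2s)^2 · (3s)^3 = 108s^5 = 6.72×10⁻⁹⁸
s = 1.44×10⁻²⁰ mol/L
[Bi³⁺] = 2s = 2.88×10⁻²⁰ mol/L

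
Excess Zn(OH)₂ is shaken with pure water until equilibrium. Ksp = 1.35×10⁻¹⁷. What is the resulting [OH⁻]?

3.00×10⁻⁶ M

Zn(OH)₂(s) ⇌ Zn²⁺(aq) + 2 OH⁻(aq)
Call the molar solubility s, so that [Zn²⁺] = s and [OH⁻] = 2s.
Ksp = [Zn²⁺][OH⁻]^2 = s · (2s)^2 = 4s^3 = 1.35×10⁻¹⁷
s = 1.50×10⁻⁶ mol L⁻¹
[OH⁻] = 2s = 3.00×10⁻⁶ mol L⁻¹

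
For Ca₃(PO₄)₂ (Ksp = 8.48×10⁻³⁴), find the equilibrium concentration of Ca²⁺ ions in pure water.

2.86×10⁻⁷ M

Ca₃(PO₄)₂(s) ⇌ 3 Ca²⁺(aq) + 2 PO₄³⁻(aq)
If s mol/L of Ca₃(PO₄)₂ dissolves, [Ca²⁺] = 3s and [PO₄³⁻] = 2s.
Ksp = [Ca²⁺]^3[PO₄³⁻]^2 = (3s)^3 · (2s)^2 = 108s^5 = 8.48×10⁻³⁴
s = 9.53×10⁻⁸ M
[Ca²⁺] = 3s = 2.86×10⁻⁷ M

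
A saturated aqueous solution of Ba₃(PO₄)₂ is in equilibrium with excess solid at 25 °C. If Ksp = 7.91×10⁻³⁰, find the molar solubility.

5.93×10⁻⁷ M

Ba₃(PO₄)₂(s) ⇌ 3 Ba²⁺(aq) + 2 PO₄³⁻(aq)
Call the molar solubility s, so that [Ba²⁺] = 3s and [PO₄³⁻] = 2s.
Ksp = [Ba²⁺]^3[PO₄³⁻]^2 = (3s)^3 · (2s)^2 = 108s^5
108s^5 = 7.91×10⁻³⁰  ⇒  s^5 = 7.32×10⁻³²
Taking the 5th root, s = 5.93×10⁻⁷ mol/L.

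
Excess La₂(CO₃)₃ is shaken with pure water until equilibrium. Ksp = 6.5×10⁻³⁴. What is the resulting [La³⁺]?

1.8×10⁻⁷ M

La₂(CO₃)₃(s) ⇌ 2 La³⁺(aq) + 3 CO₃²⁻(aq)
With molar solubility s: [La³⁺] = 2s, [CO₃²⁻] = 3s.
Ksp = [La³⁺]^2[CO₃²⁻]^3 = (2s)^2 · (3s)^3 = 108s^5 = 6.5×10⁻³⁴
s = 9.0×10⁻⁸ M
[La³⁺] = 2s = 1.8×10⁻⁷ M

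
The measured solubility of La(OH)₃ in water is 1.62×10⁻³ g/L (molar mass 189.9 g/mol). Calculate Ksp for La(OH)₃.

Ksp = 1.43×10⁻¹⁹

Molar solubility s = (1.62×10⁻³ g/L) / (189.9 g/mol) = 8.5308×10⁻⁶ mol/L
La(OH)₃(s) ⇌ La³⁺(aq) + 3 OH⁻(aq)
Let s be the molar solubility. Then [La³⁺] = s and [OH⁻] = 3s.
Ksp = [La³⁺][OH⁻]^3 = s · (3s)^3 = 27s^4
Ksp = 27 × (8.5308×10⁻⁶)^4 = 1.43×10⁻¹⁹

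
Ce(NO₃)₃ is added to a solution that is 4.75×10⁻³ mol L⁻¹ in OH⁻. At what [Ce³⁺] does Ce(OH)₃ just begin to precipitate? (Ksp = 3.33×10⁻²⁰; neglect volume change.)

3.11×10⁻¹³ M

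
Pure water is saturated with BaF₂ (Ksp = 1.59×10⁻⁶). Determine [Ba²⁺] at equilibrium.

7.35×10⁻³ M

BaF₂(s) ⇌ Ba²⁺(aq) + 2 F⁻(aq)
Call the molar solubility s, so that [Ba²⁺] = s and [F⁻] = 2s.
Ksp = [Ba²⁺][F⁻]^2 = s · (2s)^2 = 4s^3 = 1.59×10⁻⁶
s = 7.35×10⁻³ mol L⁻¹
[Ba²⁺] = s = 7.35×10⁻³ mol L⁻¹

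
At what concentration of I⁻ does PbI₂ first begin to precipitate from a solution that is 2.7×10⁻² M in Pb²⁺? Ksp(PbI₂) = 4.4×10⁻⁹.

The threshold for precipitation is Q = Ksp.
PbI₂(s) ⇌ Pb²⁺(aq) + 2 I⁻(aq)
Ksp = [Pb²⁺][I⁻]^2 = [I⁻]^2(2.7×10⁻²)
[I⁻]^2 = 4.4×10⁻⁹ / (2.7×10⁻²) = 1.6×10⁻⁷
[I⁻] = 4.0×10⁻⁴ M

4.0×10⁻⁴ M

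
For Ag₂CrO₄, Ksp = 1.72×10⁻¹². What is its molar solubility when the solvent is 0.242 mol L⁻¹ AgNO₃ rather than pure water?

Ag₂CrO₄(s) ⇌ 2 Ag⁺(aq) + CrO₄²⁻(aq)
Ag⁺ is already present at 0.242 mol L⁻¹. If s mol/L of Ag₂CrO₄ dissolves, [CrO₄²⁻] = s while [Ag⁺] ≈ 0.242 mol L⁻¹.
Ksp = [Ag⁺]^2[CrO₄²⁻] = (0.242)^2s
s = 1.72×10⁻¹² / (0.242)^2 = 2.94×10⁻¹¹
s = 2.94×10⁻¹¹ mol L⁻¹

2.94×10⁻¹¹ M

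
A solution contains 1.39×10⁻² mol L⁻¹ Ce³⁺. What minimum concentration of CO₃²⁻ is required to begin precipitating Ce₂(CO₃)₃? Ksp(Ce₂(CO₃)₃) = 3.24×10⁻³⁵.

5.51×10⁻¹¹ M

Precipitation begins when Q = Ksp.
Ce₂(CO₃)₃(s) ⇌ 2 Ce³⁺(aq) + 3 CO₃²⁻(aq)
Ksp = [Ce³⁺]^2[CO₃²⁻]^3 = [CO₃²⁻]^3(1.39×10⁻²)^2
[CO₃²⁻]^3 = 3.24×10⁻³⁵ / (1.39×10⁻²)^2 = 1.68×10⁻³¹
[CO₃²⁻] = 5.51×10⁻¹¹ mol L⁻¹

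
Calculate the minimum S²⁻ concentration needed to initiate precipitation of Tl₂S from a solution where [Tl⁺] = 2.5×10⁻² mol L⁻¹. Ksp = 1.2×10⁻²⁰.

1.9×10⁻¹⁷ M

A salt starts to precipitate once the ion product Q reaches its Ksp.
Tl₂S(s) ⇌ 2 Tl⁺(aq) + S²⁻(aq)
Ksp = [Tl⁺]^2[S²⁻] = [S²⁻](2.5×10⁻²)^2
[S²⁻] = 1.2×10⁻²⁰ / (2.5×10⁻²)^2 = 1.9×10⁻¹⁷
[S²⁻] = 1.9×10⁻¹⁷ mol L⁻¹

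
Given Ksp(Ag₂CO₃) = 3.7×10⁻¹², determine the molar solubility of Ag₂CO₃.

9.7×10⁻⁵ M

Ag₂CO₃(s) ⇌ 2 Ag⁺(aq) + CO₃²⁻(aq)
For each mole of Ag₂CO₃ that dissolves per liter, [Ag⁺] = 2s and [CO₃²⁻] = s; let s denote this solubility.
Ksp = [Ag⁺]^2[CO₃²⁻] = (2s)^2 · s = 4s^3
4s^3 = 3.7×10⁻¹²  ⇒  s^3 = 9.3×10⁻¹³
s = 9.7×10⁻⁵ mol L⁻¹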